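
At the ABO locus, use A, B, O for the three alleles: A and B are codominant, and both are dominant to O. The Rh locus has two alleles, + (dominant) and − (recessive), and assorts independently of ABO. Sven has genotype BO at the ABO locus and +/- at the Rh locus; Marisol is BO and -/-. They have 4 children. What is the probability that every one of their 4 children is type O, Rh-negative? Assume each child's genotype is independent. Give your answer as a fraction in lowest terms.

ABO cross BO × BO → 1/4 O, 3/4 B.
Rh cross +/- × -/- → 1/2 Rh+, 1/2 Rh-; so P(type O, Rh-negative) = 1/4 × 1/2 = 1/8 per child.
All 4 independent: (1/8)^4 = 1/4096.

1/4096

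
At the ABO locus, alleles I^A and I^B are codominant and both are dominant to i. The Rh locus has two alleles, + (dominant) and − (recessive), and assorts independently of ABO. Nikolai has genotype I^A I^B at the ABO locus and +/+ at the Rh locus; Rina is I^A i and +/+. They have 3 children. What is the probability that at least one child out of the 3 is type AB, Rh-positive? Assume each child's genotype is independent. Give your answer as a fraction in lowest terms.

37/64

ABO cross I^A I^B × I^A i → 1/2 A, 1/4 B, 1/4 AB.
Rh cross +/+ × +/+ → 1 Rh+; so P(type AB, Rh-positive) = 1/4 × 1 = 1/4 per child.
P(none) = (3/4)^3 = 27/64; P(at least one) = 1 − 27/64 = 37/64.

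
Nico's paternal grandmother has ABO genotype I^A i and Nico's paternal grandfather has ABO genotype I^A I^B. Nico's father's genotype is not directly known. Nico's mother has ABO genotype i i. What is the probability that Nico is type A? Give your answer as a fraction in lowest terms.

Nico's father's ABO genotype from I^A i × I^A I^B: 1/4 I^A I^A, 1/4 I^A I^B, 1/4 I^A i, 1/4 I^B i.
Crossing each possibility with the mother i i and summing P(type A): 1/4·1 + 1/4·1/2 + 1/4·1/2 + 1/4·0 = 1/2.

1/2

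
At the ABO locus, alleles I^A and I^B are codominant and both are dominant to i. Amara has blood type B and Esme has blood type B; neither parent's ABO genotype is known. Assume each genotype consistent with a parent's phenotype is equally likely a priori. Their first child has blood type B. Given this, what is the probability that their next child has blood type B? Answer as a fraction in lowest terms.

Possible genotypes: Amara ∈ {I^B I^B, I^B i}; Esme ∈ {I^B I^B, I^B i}.
Weight each parental genotype pair by prior × P(type-B child):
  I^B I^B × I^B I^B: posterior weight 4/15; P(next child type B) = 1.
  I^B I^B × I^B i: posterior weight 4/15; P(next child type B) = 1.
  I^B i × I^B I^B: posterior weight 4/15; P(next child type B) = 1.
  I^B i × I^B i: posterior weight 1/5; P(next child type B) = 3/4.
Weighted sum = 19/20.

19/20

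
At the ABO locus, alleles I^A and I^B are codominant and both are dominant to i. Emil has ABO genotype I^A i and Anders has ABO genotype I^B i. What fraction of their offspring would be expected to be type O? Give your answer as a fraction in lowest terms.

1/4

ABO cross I^A i × I^B i → offspring phenotypes: 1/4 O, 1/4 A, 1/4 B, 1/4 AB.
So P(type O) = 1/4.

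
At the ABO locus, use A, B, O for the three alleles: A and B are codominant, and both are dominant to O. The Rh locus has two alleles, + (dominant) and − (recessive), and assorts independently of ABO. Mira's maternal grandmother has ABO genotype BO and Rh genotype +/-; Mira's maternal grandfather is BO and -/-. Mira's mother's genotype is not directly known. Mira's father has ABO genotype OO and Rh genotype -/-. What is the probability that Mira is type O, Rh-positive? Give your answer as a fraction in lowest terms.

Mira's mother's ABO genotype from BO × BO: 1/4 BB, 1/2 BO, 1/4 OO.
Crossing each possibility with the father OO and summing P(type O): 1/4·0 + 1/2·1/2 + 1/4·1 = 1/2.
Similarly for Rh via the mother's Rh distribution: P(Rh+) = 1/4.
Independent loci: 1/2 × 1/4 = 1/8.

1/8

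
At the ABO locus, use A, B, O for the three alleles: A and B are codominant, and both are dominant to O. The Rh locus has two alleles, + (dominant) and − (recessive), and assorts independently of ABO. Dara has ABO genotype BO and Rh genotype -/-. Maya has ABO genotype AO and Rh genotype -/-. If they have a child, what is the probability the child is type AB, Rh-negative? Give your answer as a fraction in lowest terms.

1/4

ABO cross BO × AO → offspring phenotypes: 1/4 O, 1/4 A, 1/4 B, 1/4 AB.
Rh cross -/- × -/- → 1 Rh-.
Independent loci: P(type AB, Rh-negative) = 1/4 × 1 = 1/4.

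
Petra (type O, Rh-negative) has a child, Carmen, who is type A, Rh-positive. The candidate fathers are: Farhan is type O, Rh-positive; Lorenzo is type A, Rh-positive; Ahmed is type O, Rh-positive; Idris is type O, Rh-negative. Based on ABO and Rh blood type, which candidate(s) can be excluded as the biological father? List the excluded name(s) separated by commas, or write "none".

A candidate is excluded only if no genotype consistent with his phenotype could produce a type A, Rh-positive child with a type O, Rh-negative mother.
Farhan (type O, Rh+): no genotype consistent with that phenotype can produce a type-A Rh+ child with a type-O mother.
Ahmed (type O, Rh+): no genotype consistent with that phenotype can produce a type-A Rh+ child with a type-O mother.
Idris (type O, Rh-): no genotype consistent with that phenotype can produce a type-A Rh+ child with a type-O mother.

Farhan, Ahmed, Idris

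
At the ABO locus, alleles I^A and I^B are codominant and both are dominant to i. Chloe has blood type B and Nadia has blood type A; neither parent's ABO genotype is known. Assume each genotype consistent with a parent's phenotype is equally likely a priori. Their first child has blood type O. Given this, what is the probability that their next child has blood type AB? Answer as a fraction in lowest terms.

1/4

Possible genotypes: Chloe ∈ {I^B I^B, I^B i}; Nadia ∈ {I^A I^A, I^A i}.
Weight each parental genotype pair by prior × P(type-O child):
  I^B i × I^A i: posterior weight 1; P(next child type AB) = 1/4.
Weighted sum = 1/4.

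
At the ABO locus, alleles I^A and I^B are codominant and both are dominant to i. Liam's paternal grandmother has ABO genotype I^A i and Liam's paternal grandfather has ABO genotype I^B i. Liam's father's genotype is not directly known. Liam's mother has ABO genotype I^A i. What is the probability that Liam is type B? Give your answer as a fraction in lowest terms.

Liam's father's ABO genotype from I^A i × I^B i: 1/4 I^A I^B, 1/4 I^A i, 1/4 I^B i, 1/4 i i.
Crossing each possibility with the mother I^A i and summing P(type B): 1/4·1/4 + 1/4·0 + 1/4·1/4 + 1/4·0 = 1/8.

1/8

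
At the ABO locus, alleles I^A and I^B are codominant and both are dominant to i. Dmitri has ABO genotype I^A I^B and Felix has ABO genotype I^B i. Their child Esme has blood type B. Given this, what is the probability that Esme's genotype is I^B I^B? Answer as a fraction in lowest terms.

Cross I^A I^B × I^B i → 1/4 I^A I^B, 1/4 I^A i, 1/4 I^B I^B, 1/4 I^B i.
Type-B genotypes among offspring: I^B I^B (1/4), I^B i (1/4); total 1/2.
P(I^B I^B | type B) = (1/4) / (1/2) = 1/2.

1/2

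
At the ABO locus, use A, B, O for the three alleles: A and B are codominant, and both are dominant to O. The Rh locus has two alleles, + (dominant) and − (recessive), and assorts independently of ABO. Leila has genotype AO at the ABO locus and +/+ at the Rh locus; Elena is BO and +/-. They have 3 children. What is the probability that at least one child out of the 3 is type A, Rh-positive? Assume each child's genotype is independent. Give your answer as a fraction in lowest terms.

ABO cross AO × BO → 1/4 O, 1/4 A, 1/4 B, 1/4 AB.
Rh cross +/+ × +/- → 1 Rh+; so P(type A, Rh-positive) = 1/4 × 1 = 1/4 per child.
P(none) = (3/4)^3 = 27/64; P(at least one) = 1 − 27/64 = 37/64.

37/64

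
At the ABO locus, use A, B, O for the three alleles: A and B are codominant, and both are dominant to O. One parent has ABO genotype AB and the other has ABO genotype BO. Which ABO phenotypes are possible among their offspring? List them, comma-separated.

Gametes from AB × BO give offspring ABO genotypes AB, AO, BB, BO, i.e. phenotypes A, B, AB.

A, B, AB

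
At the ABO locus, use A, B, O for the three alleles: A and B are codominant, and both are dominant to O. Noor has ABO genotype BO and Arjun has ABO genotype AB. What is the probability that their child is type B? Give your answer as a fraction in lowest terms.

1/2

ABO cross BO × AB → offspring phenotypes: 1/4 A, 1/2 B, 1/4 AB.
So P(type B) = 1/2.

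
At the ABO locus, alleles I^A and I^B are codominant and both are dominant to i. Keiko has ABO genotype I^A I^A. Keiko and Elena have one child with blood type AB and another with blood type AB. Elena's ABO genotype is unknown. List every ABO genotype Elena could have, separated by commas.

I^A I^B, I^B I^B, I^B i

For each candidate genotype of Elena, check whether crossing it with I^A I^A can produce every observed child phenotype.
  I^A I^A → possible child types {A} ✗
  I^A I^B → possible child types {A, AB} ✓
  I^A i → possible child types {A} ✗
  I^B I^B → possible child types {AB} ✓
  I^B i → possible child types {A, AB} ✓
  i i → possible child types {A} ✗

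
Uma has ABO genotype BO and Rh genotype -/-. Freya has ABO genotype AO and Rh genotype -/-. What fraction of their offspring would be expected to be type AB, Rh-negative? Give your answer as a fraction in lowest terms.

ABO cross BO × AO → offspring phenotypes: 1/4 O, 1/4 A, 1/4 B, 1/4 AB.
Rh cross -/- × -/- → 1 Rh-.
Independent loci: P(type AB, Rh-negative) = 1/4 × 1 = 1/4.

1/4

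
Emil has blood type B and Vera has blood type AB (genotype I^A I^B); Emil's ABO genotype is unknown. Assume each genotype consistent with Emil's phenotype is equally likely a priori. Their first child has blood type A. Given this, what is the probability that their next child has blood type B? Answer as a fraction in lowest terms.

Possible genotypes: Emil ∈ {I^B I^B, I^B i}; Vera ∈ {I^A I^B}.
Weight each parental genotype pair by prior × P(type-A child):
  I^B i × I^A I^B: posterior weight 1; P(next child type B) = 1/2.
Weighted sum = 1/2.

1/2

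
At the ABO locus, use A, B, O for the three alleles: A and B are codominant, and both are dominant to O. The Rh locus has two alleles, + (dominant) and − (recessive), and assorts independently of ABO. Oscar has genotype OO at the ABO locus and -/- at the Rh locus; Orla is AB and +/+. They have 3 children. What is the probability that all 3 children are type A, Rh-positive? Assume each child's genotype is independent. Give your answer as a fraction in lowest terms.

1/8

ABO cross OO × AB → 1/2 A, 1/2 B.
Rh cross -/- × +/+ → 1 Rh+; so P(type A, Rh-positive) = 1/2 × 1 = 1/2 per child.
All 3 independent: (1/2)^3 = 1/8.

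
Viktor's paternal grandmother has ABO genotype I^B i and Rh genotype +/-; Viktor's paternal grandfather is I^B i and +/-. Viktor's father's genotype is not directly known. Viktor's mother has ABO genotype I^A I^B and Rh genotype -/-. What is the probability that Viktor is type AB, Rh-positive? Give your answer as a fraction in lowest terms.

1/8

Viktor's father's ABO genotype from I^B i × I^B i: 1/4 I^B I^B, 1/2 I^B i, 1/4 i i.
Crossing each possibility with the mother I^A I^B and summing P(type AB): 1/4·1/2 + 1/2·1/4 + 1/4·0 = 1/4.
Similarly for Rh via the father's Rh distribution: P(Rh+) = 1/2.
Independent loci: 1/4 × 1/2 = 1/8.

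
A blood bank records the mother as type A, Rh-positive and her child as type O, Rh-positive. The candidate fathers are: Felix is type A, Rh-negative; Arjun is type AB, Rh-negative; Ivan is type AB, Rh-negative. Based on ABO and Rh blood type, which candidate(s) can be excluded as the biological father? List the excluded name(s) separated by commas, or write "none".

A candidate is excluded only if no genotype consistent with his phenotype could produce a type O, Rh-positive child with a type A, Rh-positive mother.
Arjun (type AB, Rh-): no genotype consistent with that phenotype can produce a type-O Rh+ child with a type-A mother.
Ivan (type AB, Rh-): no genotype consistent with that phenotype can produce a type-O Rh+ child with a type-A mother.

Arjun, Ivan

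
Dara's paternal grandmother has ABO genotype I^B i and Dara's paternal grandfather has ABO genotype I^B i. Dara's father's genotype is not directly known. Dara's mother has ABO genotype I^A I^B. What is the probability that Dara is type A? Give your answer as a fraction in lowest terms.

Dara's father's ABO genotype from I^B i × I^B i: 1/4 I^B I^B, 1/2 I^B i, 1/4 i i.
Crossing each possibility with the mother I^A I^B and summing P(type A): 1/4·0 + 1/2·1/4 + 1/4·1/2 = 1/4.

1/4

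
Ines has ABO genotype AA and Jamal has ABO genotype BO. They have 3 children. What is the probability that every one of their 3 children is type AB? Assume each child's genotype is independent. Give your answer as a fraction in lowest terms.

1/8

ABO cross AA × BO → 1/2 A, 1/2 AB.
So P(type AB) = 1/2 per child.
All 3 independent: (1/2)^3 = 1/8.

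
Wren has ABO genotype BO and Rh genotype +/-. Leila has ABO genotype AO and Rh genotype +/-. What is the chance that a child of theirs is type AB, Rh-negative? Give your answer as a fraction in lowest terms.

ABO cross BO × AO → offspring phenotypes: 1/4 O, 1/4 A, 1/4 B, 1/4 AB.
Rh cross +/- × +/- → 3/4 Rh+, 1/4 Rh-.
Independent loci: P(type AB, Rh-negative) = 1/4 × 1/4 = 1/16.

1/16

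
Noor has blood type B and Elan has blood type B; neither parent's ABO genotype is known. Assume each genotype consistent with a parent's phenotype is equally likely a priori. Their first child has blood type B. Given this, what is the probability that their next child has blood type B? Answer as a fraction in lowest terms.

Possible genotypes: Noor ∈ {BB, BO}; Elan ∈ {BB, BO}.
Weight each parental genotype pair by prior × P(type-B child):
  BB × BB: posterior weight 4/15; P(next child type B) = 1.
  BB × BO: posterior weight 4/15; P(next child type B) = 1.
  BO × BB: posterior weight 4/15; P(next child type B) = 1.
  BO × BO: posterior weight 1/5; P(next child type B) = 3/4.
Weighted sum = 19/20.

19/20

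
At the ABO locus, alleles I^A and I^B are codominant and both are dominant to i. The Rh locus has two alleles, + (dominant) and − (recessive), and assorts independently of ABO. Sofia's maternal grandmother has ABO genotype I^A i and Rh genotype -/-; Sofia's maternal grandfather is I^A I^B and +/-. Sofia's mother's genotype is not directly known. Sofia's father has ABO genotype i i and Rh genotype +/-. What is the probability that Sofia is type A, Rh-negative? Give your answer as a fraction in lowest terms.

3/16

Sofia's mother's ABO genotype from I^A i × I^A I^B: 1/4 I^A I^A, 1/4 I^A I^B, 1/4 I^A i, 1/4 I^B i.
Crossing each possibility with the father i i and summing P(type A): 1/4·1 + 1/4·1/2 + 1/4·1/2 + 1/4·0 = 1/2.
Similarly for Rh via the mother's Rh distribution: P(Rh-) = 3/8.
Independent loci: 1/2 × 3/8 = 3/16.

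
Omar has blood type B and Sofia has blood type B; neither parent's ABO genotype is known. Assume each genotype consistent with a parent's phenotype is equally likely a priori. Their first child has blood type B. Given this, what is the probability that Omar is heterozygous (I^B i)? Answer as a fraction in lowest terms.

7/15

Possible genotypes: Omar ∈ {I^B I^B, I^B i}; Sofia ∈ {I^B I^B, I^B i}.
Weight each parental genotype pair by prior × P(type-B child):
  I^B I^B × I^B I^B: posterior weight 4/15.
  I^B I^B × I^B i: posterior weight 4/15.
  I^B i × I^B I^B: posterior weight 4/15.
  I^B i × I^B i: posterior weight 1/5.
Sum the posterior weight over pairs where Omar is I^B i: 7/15.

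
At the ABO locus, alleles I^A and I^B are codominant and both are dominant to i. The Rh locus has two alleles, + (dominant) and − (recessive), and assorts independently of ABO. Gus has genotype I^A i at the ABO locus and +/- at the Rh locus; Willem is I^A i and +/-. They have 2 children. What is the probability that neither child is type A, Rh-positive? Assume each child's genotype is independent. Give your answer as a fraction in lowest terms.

ABO cross I^A i × I^A i → 1/4 O, 3/4 A.
Rh cross +/- × +/- → 3/4 Rh+, 1/4 Rh-; so P(type A, Rh-positive) = 3/4 × 3/4 = 9/16 per child.
P(not type A, Rh-positive) = 7/16 for one child; (7/16)^2 = 49/256.

49/256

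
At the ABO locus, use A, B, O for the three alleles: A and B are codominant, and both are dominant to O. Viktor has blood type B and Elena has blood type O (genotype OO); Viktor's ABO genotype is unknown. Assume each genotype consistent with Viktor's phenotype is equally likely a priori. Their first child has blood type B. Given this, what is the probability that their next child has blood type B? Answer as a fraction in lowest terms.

5/6

Possible genotypes: Viktor ∈ {BB, BO}; Elena ∈ {OO}.
Weight each parental genotype pair by prior × P(type-B child):
  BB × OO: posterior weight 2/3; P(next child type B) = 1.
  BO × OO: posterior weight 1/3; P(next child type B) = 1/2.
Weighted sum = 5/6.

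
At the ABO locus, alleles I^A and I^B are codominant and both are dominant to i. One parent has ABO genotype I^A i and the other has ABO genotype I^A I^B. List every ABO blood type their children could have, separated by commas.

Gametes from I^A i × I^A I^B give offspring ABO genotypes I^A I^A, I^A I^B, I^A i, I^B i, i.e. phenotypes A, B, AB.

A, B, AB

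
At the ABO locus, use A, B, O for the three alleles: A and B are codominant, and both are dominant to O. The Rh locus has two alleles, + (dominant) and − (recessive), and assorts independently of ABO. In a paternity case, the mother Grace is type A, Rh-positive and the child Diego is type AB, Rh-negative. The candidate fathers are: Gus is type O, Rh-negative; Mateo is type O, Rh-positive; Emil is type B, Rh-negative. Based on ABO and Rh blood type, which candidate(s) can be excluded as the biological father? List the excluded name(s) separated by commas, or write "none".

A candidate is excluded only if no genotype consistent with his phenotype could produce a type AB, Rh-negative child with a type A, Rh-positive mother.
Gus (type O, Rh-): no genotype consistent with that phenotype can produce a type-AB Rh- child with a type-A mother.
Mateo (type O, Rh+): no genotype consistent with that phenotype can produce a type-AB Rh- child with a type-A mother.

Gus, Mateo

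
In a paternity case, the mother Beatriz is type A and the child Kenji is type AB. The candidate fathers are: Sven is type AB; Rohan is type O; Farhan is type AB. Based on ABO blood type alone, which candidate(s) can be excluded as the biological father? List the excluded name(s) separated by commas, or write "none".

A candidate is excluded only if no genotype consistent with his phenotype could produce a type AB child with a type A mother.
Rohan (type O): no genotype consistent with that phenotype can produce a type-AB child with a type-A mother.

Rohan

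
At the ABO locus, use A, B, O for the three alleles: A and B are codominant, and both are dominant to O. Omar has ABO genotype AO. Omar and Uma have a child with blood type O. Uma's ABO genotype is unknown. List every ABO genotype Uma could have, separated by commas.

For each candidate genotype of Uma, check whether crossing it with AO can produce every observed child phenotype.
  AA → possible child types {A} ✗
  AB → possible child types {A, B, AB} ✗
  AO → possible child types {O, A} ✓
  BB → possible child types {B, AB} ✗
  BO → possible child types {O, A, B, AB} ✓
  OO → possible child types {O, A} ✓

AO, BO, OO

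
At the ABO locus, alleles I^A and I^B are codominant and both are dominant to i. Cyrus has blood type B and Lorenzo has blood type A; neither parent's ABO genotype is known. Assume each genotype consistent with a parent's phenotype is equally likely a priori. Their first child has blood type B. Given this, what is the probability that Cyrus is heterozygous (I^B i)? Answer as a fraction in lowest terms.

1/3

Possible genotypes: Cyrus ∈ {I^B I^B, I^B i}; Lorenzo ∈ {I^A I^A, I^A i}.
Weight each parental genotype pair by prior × P(type-B child):
  I^B I^B × I^A i: posterior weight 2/3.
  I^B i × I^A i: posterior weight 1/3.
Sum the posterior weight over pairs where Cyrus is I^B i: 1/3.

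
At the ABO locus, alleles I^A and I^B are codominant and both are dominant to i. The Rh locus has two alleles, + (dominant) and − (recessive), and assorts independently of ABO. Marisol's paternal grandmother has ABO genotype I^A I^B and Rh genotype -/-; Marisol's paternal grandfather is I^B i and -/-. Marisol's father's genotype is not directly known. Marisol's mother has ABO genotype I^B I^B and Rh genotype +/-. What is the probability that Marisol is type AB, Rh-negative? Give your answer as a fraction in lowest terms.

1/8

Marisol's father's ABO genotype from I^A I^B × I^B i: 1/4 I^A I^B, 1/4 I^A i, 1/4 I^B I^B, 1/4 I^B i.
Crossing each possibility with the mother I^B I^B and summing P(type AB): 1/4·1/2 + 1/4·1/2 + 1/4·0 + 1/4·0 = 1/4.
Similarly for Rh via the father's Rh distribution: P(Rh-) = 1/2.
Independent loci: 1/4 × 1/2 = 1/8.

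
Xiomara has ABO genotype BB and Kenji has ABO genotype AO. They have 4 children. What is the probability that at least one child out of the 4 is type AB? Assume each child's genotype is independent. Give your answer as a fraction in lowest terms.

ABO cross BB × AO → 1/2 B, 1/2 AB.
So P(type AB) = 1/2 per child.
P(none) = (1/2)^4 = 1/16; P(at least one) = 1 − 1/16 = 15/16.

15/16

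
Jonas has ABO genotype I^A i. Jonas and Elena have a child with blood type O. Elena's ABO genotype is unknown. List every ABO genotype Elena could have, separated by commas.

For each candidate genotype of Elena, check whether crossing it with I^A i can produce every observed child phenotype.
  I^A I^A → possible child types {A} ✗
  I^A I^B → possible child types {A, B, AB} ✗
  I^A i → possible child types {O, A} ✓
  I^B I^B → possible child types {B, AB} ✗
  I^B i → possible child types {O, A, B, AB} ✓
  i i → possible child types {O, A} ✓

I^A i, I^B i, i i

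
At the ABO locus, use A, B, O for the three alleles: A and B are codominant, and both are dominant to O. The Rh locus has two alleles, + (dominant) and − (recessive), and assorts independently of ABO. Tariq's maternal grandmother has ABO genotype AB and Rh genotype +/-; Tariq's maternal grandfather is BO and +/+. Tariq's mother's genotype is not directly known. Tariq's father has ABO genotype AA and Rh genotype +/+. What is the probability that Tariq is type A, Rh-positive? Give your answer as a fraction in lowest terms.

1/2

Tariq's mother's ABO genotype from AB × BO: 1/4 AB, 1/4 AO, 1/4 BB, 1/4 BO.
Crossing each possibility with the father AA and summing P(type A): 1/4·1/2 + 1/4·1 + 1/4·0 + 1/4·1/2 = 1/2.
Similarly for Rh via the mother's Rh distribution: P(Rh+) = 1.
Independent loci: 1/2 × 1 = 1/2.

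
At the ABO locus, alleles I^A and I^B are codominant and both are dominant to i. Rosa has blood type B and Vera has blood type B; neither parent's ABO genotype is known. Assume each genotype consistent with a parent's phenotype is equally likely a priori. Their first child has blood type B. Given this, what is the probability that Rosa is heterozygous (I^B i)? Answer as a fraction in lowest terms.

7/15

Possible genotypes: Rosa ∈ {I^B I^B, I^B i}; Vera ∈ {I^B I^B, I^B i}.
Weight each parental genotype pair by prior × P(type-B child):
  I^B I^B × I^B I^B: posterior weight 4/15.
  I^B I^B × I^B i: posterior weight 4/15.
  I^B i × I^B I^B: posterior weight 4/15.
  I^B i × I^B i: posterior weight 1/5.
Sum the posterior weight over pairs where Rosa is I^B i: 7/15.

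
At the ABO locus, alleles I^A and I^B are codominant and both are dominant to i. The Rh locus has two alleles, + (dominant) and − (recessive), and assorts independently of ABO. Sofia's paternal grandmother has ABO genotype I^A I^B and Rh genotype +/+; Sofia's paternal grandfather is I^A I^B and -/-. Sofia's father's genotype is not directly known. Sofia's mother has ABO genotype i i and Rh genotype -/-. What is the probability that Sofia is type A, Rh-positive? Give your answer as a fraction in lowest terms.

Sofia's father's ABO genotype from I^A I^B × I^A I^B: 1/4 I^A I^A, 1/2 I^A I^B, 1/4 I^B I^B.
Crossing each possibility with the mother i i and summing P(type A): 1/4·1 + 1/2·1/2 + 1/4·0 = 1/2.
Similarly for Rh via the father's Rh distribution: P(Rh+) = 1/2.
Independent loci: 1/2 × 1/2 = 1/4.

1/4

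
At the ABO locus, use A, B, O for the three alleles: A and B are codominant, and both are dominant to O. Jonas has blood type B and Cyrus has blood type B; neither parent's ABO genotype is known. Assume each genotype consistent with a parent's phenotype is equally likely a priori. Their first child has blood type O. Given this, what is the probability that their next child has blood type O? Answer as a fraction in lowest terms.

Possible genotypes: Jonas ∈ {BB, BO}; Cyrus ∈ {BB, BO}.
Weight each parental genotype pair by prior × P(type-O child):
  BO × BO: posterior weight 1; P(next child type O) = 1/4.
Weighted sum = 1/4.

1/4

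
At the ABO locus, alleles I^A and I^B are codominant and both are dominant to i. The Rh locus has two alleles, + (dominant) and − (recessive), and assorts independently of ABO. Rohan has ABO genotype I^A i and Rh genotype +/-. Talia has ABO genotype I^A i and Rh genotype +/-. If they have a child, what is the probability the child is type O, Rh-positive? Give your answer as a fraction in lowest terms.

3/16

ABO cross I^A i × I^A i → offspring phenotypes: 1/4 O, 3/4 A.
Rh cross +/- × +/- → 3/4 Rh+, 1/4 Rh-.
Independent loci: P(type O, Rh-positive) = 1/4 × 3/4 = 3/16.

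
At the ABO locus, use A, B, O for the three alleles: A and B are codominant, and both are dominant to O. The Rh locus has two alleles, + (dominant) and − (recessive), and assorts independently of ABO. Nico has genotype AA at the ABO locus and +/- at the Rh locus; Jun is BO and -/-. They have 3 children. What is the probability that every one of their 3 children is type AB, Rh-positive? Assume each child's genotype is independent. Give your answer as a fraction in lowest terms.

ABO cross AA × BO → 1/2 A, 1/2 AB.
Rh cross +/- × -/- → 1/2 Rh+, 1/2 Rh-; so P(type AB, Rh-positive) = 1/2 × 1/2 = 1/4 per child.
All 3 independent: (1/4)^3 = 1/64.

1/64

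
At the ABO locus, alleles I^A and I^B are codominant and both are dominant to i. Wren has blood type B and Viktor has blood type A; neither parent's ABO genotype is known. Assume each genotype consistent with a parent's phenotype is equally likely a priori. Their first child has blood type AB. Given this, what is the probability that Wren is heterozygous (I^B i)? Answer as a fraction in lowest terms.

1/3

Possible genotypes: Wren ∈ {I^B I^B, I^B i}; Viktor ∈ {I^A I^A, I^A i}.
Weight each parental genotype pair by prior × P(type-AB child):
  I^B I^B × I^A I^A: posterior weight 4/9.
  I^B I^B × I^A i: posterior weight 2/9.
  I^B i × I^A I^A: posterior weight 2/9.
  I^B i × I^A i: posterior weight 1/9.
Sum the posterior weight over pairs where Wren is I^B i: 1/3.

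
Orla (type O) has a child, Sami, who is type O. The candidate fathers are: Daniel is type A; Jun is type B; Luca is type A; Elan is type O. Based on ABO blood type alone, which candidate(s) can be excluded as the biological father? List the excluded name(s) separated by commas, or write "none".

none

A candidate is excluded only if no genotype consistent with his phenotype could produce a type O child with a type O mother.
Every candidate has at least one consistent genotype combination, so none can be excluded.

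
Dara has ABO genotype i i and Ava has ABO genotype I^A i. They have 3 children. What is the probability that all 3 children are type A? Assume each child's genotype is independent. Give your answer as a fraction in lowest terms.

ABO cross i i × I^A i → 1/2 O, 1/2 A.
So P(type A) = 1/2 per child.
All 3 independent: (1/2)^3 = 1/8.

1/8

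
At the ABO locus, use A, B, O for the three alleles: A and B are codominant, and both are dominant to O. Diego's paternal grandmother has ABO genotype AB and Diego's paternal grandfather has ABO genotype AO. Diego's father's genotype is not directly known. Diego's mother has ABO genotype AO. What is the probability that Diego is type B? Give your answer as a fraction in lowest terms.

1/8

Diego's father's ABO genotype from AB × AO: 1/4 AA, 1/4 AB, 1/4 AO, 1/4 BO.
Crossing each possibility with the mother AO and summing P(type B): 1/4·0 + 1/4·1/4 + 1/4·0 + 1/4·1/4 = 1/8.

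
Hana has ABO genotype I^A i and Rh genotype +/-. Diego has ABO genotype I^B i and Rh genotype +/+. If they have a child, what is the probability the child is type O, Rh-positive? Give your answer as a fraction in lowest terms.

ABO cross I^A i × I^B i → offspring phenotypes: 1/4 O, 1/4 A, 1/4 B, 1/4 AB.
Rh cross +/- × +/+ → 1 Rh+.
Independent loci: P(type O, Rh-positive) = 1/4 × 1 = 1/4.

1/4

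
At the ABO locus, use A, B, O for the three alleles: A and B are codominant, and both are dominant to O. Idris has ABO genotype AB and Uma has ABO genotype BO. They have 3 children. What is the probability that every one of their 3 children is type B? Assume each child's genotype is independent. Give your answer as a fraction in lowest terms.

1/8

ABO cross AB × BO → 1/4 A, 1/2 B, 1/4 AB.
So P(type B) = 1/2 per child.
All 3 independent: (1/2)^3 = 1/8.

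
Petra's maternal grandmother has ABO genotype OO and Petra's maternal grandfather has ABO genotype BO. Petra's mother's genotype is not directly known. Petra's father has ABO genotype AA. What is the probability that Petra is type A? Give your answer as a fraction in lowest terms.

Petra's mother's ABO genotype from OO × BO: 1/2 BO, 1/2 OO.
Crossing each possibility with the father AA and summing P(type A): 1/2·1/2 + 1/2·1 = 3/4.

3/4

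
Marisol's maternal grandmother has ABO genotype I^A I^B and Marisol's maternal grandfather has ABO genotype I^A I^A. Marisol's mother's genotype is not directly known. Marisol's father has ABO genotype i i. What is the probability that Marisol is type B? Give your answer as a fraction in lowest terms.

Marisol's mother's ABO genotype from I^A I^B × I^A I^A: 1/2 I^A I^A, 1/2 I^A I^B.
Crossing each possibility with the father i i and summing P(type B): 1/2·0 + 1/2·1/2 = 1/4.

1/4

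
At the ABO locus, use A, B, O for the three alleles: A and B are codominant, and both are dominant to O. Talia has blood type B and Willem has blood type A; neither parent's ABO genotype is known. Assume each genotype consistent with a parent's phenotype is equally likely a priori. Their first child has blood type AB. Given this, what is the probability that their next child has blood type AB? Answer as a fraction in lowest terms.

25/36

Possible genotypes: Talia ∈ {BB, BO}; Willem ∈ {AA, AO}.
Weight each parental genotype pair by prior × P(type-AB child):
  BB × AA: posterior weight 4/9; P(next child type AB) = 1.
  BB × AO: posterior weight 2/9; P(next child type AB) = 1/2.
  BO × AA: posterior weight 2/9; P(next child type AB) = 1/2.
  BO × AO: posterior weight 1/9; P(next child type AB) = 1/4.
Weighted sum = 25/36.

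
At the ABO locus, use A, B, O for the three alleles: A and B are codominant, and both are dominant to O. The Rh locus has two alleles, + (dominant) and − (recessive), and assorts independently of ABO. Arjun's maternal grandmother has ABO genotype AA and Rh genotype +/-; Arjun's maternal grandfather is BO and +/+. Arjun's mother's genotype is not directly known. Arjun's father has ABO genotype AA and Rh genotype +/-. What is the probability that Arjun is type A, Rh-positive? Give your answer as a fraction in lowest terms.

Arjun's mother's ABO genotype from AA × BO: 1/2 AB, 1/2 AO.
Crossing each possibility with the father AA and summing P(type A): 1/2·1/2 + 1/2·1 = 3/4.
Similarly for Rh via the mother's Rh distribution: P(Rh+) = 7/8.
Independent loci: 3/4 × 7/8 = 21/32.

21/32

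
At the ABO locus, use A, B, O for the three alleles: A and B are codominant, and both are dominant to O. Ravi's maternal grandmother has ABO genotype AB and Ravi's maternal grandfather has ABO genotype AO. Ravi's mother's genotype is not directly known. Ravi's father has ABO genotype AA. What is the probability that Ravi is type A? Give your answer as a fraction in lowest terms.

3/4

Ravi's mother's ABO genotype from AB × AO: 1/4 AA, 1/4 AB, 1/4 AO, 1/4 BO.
Crossing each possibility with the father AA and summing P(type A): 1/4·1 + 1/4·1/2 + 1/4·1 + 1/4·1/2 = 3/4.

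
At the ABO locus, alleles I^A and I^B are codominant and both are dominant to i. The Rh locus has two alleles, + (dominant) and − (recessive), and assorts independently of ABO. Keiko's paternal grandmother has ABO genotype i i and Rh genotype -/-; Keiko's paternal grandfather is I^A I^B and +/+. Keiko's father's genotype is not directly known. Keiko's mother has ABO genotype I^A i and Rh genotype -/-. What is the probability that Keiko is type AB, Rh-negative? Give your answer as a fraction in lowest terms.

1/16

Keiko's father's ABO genotype from i i × I^A I^B: 1/2 I^A i, 1/2 I^B i.
Crossing each possibility with the mother I^A i and summing P(type AB): 1/2·0 + 1/2·1/4 = 1/8.
Similarly for Rh via the father's Rh distribution: P(Rh-) = 1/2.
Independent loci: 1/8 × 1/2 = 1/16.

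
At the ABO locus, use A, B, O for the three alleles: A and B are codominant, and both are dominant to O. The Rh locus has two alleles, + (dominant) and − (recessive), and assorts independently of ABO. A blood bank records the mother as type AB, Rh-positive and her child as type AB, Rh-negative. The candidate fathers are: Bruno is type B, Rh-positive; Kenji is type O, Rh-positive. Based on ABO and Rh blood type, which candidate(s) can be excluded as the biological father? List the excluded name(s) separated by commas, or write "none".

Kenji

A candidate is excluded only if no genotype consistent with his phenotype could produce a type AB, Rh-negative child with a type AB, Rh-positive mother.
Kenji (type O, Rh+): no genotype consistent with that phenotype can produce a type-AB Rh- child with a type-AB mother.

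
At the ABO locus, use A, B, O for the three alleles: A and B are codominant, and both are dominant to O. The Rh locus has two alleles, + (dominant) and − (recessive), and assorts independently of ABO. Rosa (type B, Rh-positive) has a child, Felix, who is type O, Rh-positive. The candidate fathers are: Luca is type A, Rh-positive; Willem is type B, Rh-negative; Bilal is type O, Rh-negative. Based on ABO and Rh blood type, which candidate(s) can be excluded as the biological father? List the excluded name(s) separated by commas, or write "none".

A candidate is excluded only if no genotype consistent with his phenotype could produce a type O, Rh-positive child with a type B, Rh-positive mother.
Every candidate has at least one consistent genotype combination, so none can be excluded.

none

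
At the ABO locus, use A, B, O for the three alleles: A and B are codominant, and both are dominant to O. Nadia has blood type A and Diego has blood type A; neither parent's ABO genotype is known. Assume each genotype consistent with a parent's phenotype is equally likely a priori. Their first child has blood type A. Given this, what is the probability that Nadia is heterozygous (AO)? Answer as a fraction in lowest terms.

7/15

Possible genotypes: Nadia ∈ {AA, AO}; Diego ∈ {AA, AO}.
Weight each parental genotype pair by prior × P(type-A child):
  AA × AA: posterior weight 4/15.
  AA × AO: posterior weight 4/15.
  AO × AA: posterior weight 4/15.
  AO × AO: posterior weight 1/5.
Sum the posterior weight over pairs where Nadia is AO: 7/15.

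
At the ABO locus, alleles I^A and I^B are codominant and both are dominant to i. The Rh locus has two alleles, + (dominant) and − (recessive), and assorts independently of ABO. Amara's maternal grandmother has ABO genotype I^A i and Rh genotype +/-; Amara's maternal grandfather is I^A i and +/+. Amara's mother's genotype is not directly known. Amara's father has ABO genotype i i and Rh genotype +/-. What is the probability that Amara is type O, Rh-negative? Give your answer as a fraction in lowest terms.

Amara's mother's ABO genotype from I^A i × I^A i: 1/4 I^A I^A, 1/2 I^A i, 1/4 i i.
Crossing each possibility with the father i i and summing P(type O): 1/4·0 + 1/2·1/2 + 1/4·1 = 1/2.
Similarly for Rh via the mother's Rh distribution: P(Rh-) = 1/8.
Independent loci: 1/2 × 1/8 = 1/16.

1/16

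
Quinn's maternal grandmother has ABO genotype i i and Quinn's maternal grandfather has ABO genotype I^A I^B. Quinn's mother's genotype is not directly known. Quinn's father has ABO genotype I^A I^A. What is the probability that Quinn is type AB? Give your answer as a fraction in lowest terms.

1/4

Quinn's mother's ABO genotype from i i × I^A I^B: 1/2 I^A i, 1/2 I^B i.
Crossing each possibility with the father I^A I^A and summing P(type AB): 1/2·0 + 1/2·1/2 = 1/4.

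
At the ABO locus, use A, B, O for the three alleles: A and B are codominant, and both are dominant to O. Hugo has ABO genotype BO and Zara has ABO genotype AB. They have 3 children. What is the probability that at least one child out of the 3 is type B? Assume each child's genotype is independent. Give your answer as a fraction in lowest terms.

7/8

ABO cross BO × AB → 1/4 A, 1/2 B, 1/4 AB.
So P(type B) = 1/2 per child.
P(none) = (1/2)^3 = 1/8; P(at least one) = 1 − 1/8 = 7/8.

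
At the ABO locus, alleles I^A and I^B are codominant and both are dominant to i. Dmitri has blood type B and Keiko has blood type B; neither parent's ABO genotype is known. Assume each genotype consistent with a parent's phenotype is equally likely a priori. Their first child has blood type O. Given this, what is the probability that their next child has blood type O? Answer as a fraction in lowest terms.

1/4

Possible genotypes: Dmitri ∈ {I^B I^B, I^B i}; Keiko ∈ {I^B I^B, I^B i}.
Weight each parental genotype pair by prior × P(type-O child):
  I^B i × I^B i: posterior weight 1; P(next child type O) = 1/4.
Weighted sum = 1/4.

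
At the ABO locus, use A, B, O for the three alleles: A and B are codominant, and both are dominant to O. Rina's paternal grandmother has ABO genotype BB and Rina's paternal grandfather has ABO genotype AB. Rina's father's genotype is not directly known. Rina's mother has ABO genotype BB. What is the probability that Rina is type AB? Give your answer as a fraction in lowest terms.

1/4

Rina's father's ABO genotype from BB × AB: 1/2 AB, 1/2 BB.
Crossing each possibility with the mother BB and summing P(type AB): 1/2·1/2 + 1/2·0 = 1/4.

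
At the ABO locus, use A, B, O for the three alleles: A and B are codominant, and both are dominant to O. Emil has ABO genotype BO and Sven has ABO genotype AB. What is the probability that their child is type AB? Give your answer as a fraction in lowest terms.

1/4

ABO cross BO × AB → offspring phenotypes: 1/4 A, 1/2 B, 1/4 AB.
So P(type AB) = 1/4.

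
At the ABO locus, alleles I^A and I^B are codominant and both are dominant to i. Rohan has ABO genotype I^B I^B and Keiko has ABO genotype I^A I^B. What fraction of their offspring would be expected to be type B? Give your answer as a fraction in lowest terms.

1/2

ABO cross I^B I^B × I^A I^B → offspring phenotypes: 1/2 B, 1/2 AB.
So P(type B) = 1/2.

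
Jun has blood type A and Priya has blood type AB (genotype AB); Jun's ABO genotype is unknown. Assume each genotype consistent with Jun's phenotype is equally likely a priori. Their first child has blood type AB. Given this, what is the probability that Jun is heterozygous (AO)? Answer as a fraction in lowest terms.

Possible genotypes: Jun ∈ {AA, AO}; Priya ∈ {AB}.
Weight each parental genotype pair by prior × P(type-AB child):
  AA × AB: posterior weight 2/3.
  AO × AB: posterior weight 1/3.
Sum the posterior weight over pairs where Jun is AO: 1/3.

1/3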